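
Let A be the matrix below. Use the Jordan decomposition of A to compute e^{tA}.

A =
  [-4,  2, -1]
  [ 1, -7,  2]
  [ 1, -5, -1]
e^{tA} =
  [t^2*exp(-4*t)/2 + exp(-4*t), -t^2*exp(-4*t)/2 + 2*t*exp(-4*t), t^2*exp(-4*t)/2 - t*exp(-4*t)]
  [-t^2*exp(-4*t)/2 + t*exp(-4*t), t^2*exp(-4*t)/2 - 3*t*exp(-4*t) + exp(-4*t), -t^2*exp(-4*t)/2 + 2*t*exp(-4*t)]
  [-t^2*exp(-4*t) + t*exp(-4*t), t^2*exp(-4*t) - 5*t*exp(-4*t), -t^2*exp(-4*t) + 3*t*exp(-4*t) + exp(-4*t)]

Strategy: write A = P · J · P⁻¹ where J is a Jordan canonical form, so e^{tA} = P · e^{tJ} · P⁻¹, and e^{tJ} can be computed block-by-block.

A has Jordan form
J =
  [-4,  1,  0]
  [ 0, -4,  1]
  [ 0,  0, -4]
(up to reordering of blocks).

Per-block formulas:
  For a 3×3 Jordan block J_3(-4): exp(t · J_3(-4)) = e^(-4t)·(I + t·N + (t^2/2)·N^2), where N is the 3×3 nilpotent shift.

After assembling e^{tJ} and conjugating by P, we get:

e^{tA} =
  [t^2*exp(-4*t)/2 + exp(-4*t), -t^2*exp(-4*t)/2 + 2*t*exp(-4*t), t^2*exp(-4*t)/2 - t*exp(-4*t)]
  [-t^2*exp(-4*t)/2 + t*exp(-4*t), t^2*exp(-4*t)/2 - 3*t*exp(-4*t) + exp(-4*t), -t^2*exp(-4*t)/2 + 2*t*exp(-4*t)]
  [-t^2*exp(-4*t) + t*exp(-4*t), t^2*exp(-4*t) - 5*t*exp(-4*t), -t^2*exp(-4*t) + 3*t*exp(-4*t) + exp(-4*t)]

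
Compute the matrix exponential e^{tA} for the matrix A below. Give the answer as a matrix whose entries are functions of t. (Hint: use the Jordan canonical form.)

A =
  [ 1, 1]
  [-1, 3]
e^{tA} =
  [-t*exp(2*t) + exp(2*t), t*exp(2*t)]
  [-t*exp(2*t), t*exp(2*t) + exp(2*t)]

Strategy: write A = P · J · P⁻¹ where J is a Jordan canonical form, so e^{tA} = P · e^{tJ} · P⁻¹, and e^{tJ} can be computed block-by-block.

A has Jordan form
J =
  [2, 1]
  [0, 2]
(up to reordering of blocks).

Per-block formulas:
  For a 2×2 Jordan block J_2(2): exp(t · J_2(2)) = e^(2t)·(I + t·N), where N is the 2×2 nilpotent shift.

After assembling e^{tJ} and conjugating by P, we get:

e^{tA} =
  [-t*exp(2*t) + exp(2*t), t*exp(2*t)]
  [-t*exp(2*t), t*exp(2*t) + exp(2*t)]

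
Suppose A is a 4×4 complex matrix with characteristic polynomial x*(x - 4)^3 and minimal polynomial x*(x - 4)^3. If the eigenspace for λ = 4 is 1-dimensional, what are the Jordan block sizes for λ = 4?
Block sizes for λ = 4: [3]

Step 1 — from the characteristic polynomial, algebraic multiplicity of λ = 4 is 3. From dim ker(A − (4)·I) = 1, there are exactly 1 Jordan blocks for λ = 4.
Step 2 — from the minimal polynomial, the factor (x − 4)^3 tells us the largest block for λ = 4 has size 3.
Step 3 — with total size 3, 1 blocks, and largest block 3, the block sizes (in nonincreasing order) are [3].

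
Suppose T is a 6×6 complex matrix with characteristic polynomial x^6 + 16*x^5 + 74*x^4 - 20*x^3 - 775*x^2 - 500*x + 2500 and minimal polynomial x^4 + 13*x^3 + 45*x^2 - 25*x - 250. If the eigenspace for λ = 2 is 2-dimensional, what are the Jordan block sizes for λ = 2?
Block sizes for λ = 2: [1, 1]

Step 1 — from the characteristic polynomial, algebraic multiplicity of λ = 2 is 2. From dim ker(T − (2)·I) = 2, there are exactly 2 Jordan blocks for λ = 2.
Step 2 — from the minimal polynomial, the factor (x − 2) tells us the largest block for λ = 2 has size 1.
Step 3 — with total size 2, 2 blocks, and largest block 1, the block sizes (in nonincreasing order) are [1, 1].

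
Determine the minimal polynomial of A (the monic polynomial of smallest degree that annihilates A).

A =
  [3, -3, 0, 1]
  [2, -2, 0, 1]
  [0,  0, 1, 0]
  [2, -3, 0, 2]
x^2 - 2*x + 1

The characteristic polynomial is χ_A(x) = (x - 1)^4, so the eigenvalues are known. The minimal polynomial is
  m_A(x) = Π_λ (x − λ)^{k_λ}
where k_λ is the size of the *largest* Jordan block for λ (equivalently, the smallest k with (A − λI)^k v = 0 for every generalised eigenvector v of λ).

  λ = 1: largest Jordan block has size 2, contributing (x − 1)^2

So m_A(x) = (x - 1)^2 = x^2 - 2*x + 1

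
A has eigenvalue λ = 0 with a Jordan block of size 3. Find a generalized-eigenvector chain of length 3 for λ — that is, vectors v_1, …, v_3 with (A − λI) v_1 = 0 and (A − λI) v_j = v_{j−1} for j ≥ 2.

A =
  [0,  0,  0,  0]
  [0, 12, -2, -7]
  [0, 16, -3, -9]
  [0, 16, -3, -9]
A Jordan chain for λ = 0 of length 3:
v_1 = (0, 3, 4, 4)ᵀ
v_2 = (0, -2, -3, -3)ᵀ
v_3 = (0, 0, 1, 0)ᵀ

Let N = A − (0)·I. We want v_3 with N^3 v_3 = 0 but N^2 v_3 ≠ 0; then v_{j-1} := N · v_j for j = 3, …, 2.

Pick v_3 = (0, 0, 1, 0)ᵀ.
Then v_2 = N · v_3 = (0, -2, -3, -3)ᵀ.
Then v_1 = N · v_2 = (0, 3, 4, 4)ᵀ.

Sanity check: (A − (0)·I) v_1 = (0, 0, 0, 0)ᵀ = 0. ✓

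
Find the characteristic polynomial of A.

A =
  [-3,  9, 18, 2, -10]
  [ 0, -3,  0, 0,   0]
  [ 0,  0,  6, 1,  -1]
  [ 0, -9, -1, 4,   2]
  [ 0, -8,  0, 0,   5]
x^5 - 9*x^4 - 6*x^3 + 190*x^2 - 75*x - 1125

Expanding det(x·I − A) (e.g. by cofactor expansion or by noting that A is similar to its Jordan form J, which has the same characteristic polynomial as A) gives
  χ_A(x) = x^5 - 9*x^4 - 6*x^3 + 190*x^2 - 75*x - 1125
which factors as (x - 5)^3*(x + 3)^2. The eigenvalues (with algebraic multiplicities) are λ = -3 with multiplicity 2, λ = 5 with multiplicity 3.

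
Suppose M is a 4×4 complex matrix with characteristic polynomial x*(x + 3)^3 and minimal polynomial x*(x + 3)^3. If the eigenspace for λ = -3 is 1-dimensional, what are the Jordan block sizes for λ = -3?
Block sizes for λ = -3: [3]

Step 1 — from the characteristic polynomial, algebraic multiplicity of λ = -3 is 3. From dim ker(M − (-3)·I) = 1, there are exactly 1 Jordan blocks for λ = -3.
Step 2 — from the minimal polynomial, the factor (x + 3)^3 tells us the largest block for λ = -3 has size 3.
Step 3 — with total size 3, 1 blocks, and largest block 3, the block sizes (in nonincreasing order) are [3].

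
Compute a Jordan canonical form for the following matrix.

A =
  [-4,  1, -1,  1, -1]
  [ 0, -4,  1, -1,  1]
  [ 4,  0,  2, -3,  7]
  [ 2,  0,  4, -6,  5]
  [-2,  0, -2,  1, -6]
J_3(-4) ⊕ J_2(-3)

The characteristic polynomial is
  det(x·I − A) = x^5 + 18*x^4 + 129*x^3 + 460*x^2 + 816*x + 576 = (x + 3)^2*(x + 4)^3

Eigenvalues and multiplicities (the geometric multiplicity of λ is n − rank(A − λI), which equals the number of Jordan blocks for λ):
  λ = -4: algebraic multiplicity = 3, geometric multiplicity = 1
  λ = -3: algebraic multiplicity = 2, geometric multiplicity = 1

Determining the block sizes for each eigenvalue:
  λ = -4: one block (gm = 1), so the single block has size am = 3 → block sizes [3]
  λ = -3: one block (gm = 1), so the single block has size am = 2 → block sizes [2]

Assembling the blocks gives a Jordan form
J =
  [-4,  1,  0,  0,  0]
  [ 0, -4,  1,  0,  0]
  [ 0,  0, -4,  0,  0]
  [ 0,  0,  0, -3,  1]
  [ 0,  0,  0,  0, -3]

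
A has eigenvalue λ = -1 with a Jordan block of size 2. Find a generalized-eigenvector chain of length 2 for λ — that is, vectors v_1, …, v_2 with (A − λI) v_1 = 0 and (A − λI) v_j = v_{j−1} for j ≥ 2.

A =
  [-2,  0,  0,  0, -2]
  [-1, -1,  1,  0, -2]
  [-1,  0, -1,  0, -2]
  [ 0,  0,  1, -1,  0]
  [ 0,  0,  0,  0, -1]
A Jordan chain for λ = -1 of length 2:
v_1 = (0, 1, 0, 1, 0)ᵀ
v_2 = (0, 0, 1, 0, 0)ᵀ

Let N = A − (-1)·I. We want v_2 with N^2 v_2 = 0 but N^1 v_2 ≠ 0; then v_{j-1} := N · v_j for j = 2, …, 2.

Pick v_2 = (0, 0, 1, 0, 0)ᵀ.
Then v_1 = N · v_2 = (0, 1, 0, 1, 0)ᵀ.

Sanity check: (A − (-1)·I) v_1 = (0, 0, 0, 0, 0)ᵀ = 0. ✓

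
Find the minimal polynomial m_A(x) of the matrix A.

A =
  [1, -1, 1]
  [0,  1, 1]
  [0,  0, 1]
x^3 - 3*x^2 + 3*x - 1

The characteristic polynomial is χ_A(x) = (x - 1)^3, so the eigenvalues are known. The minimal polynomial is
  m_A(x) = Π_λ (x − λ)^{k_λ}
where k_λ is the size of the *largest* Jordan block for λ (equivalently, the smallest k with (A − λI)^k v = 0 for every generalised eigenvector v of λ).

  λ = 1: largest Jordan block has size 3, contributing (x − 1)^3

So m_A(x) = (x - 1)^3 = x^3 - 3*x^2 + 3*x - 1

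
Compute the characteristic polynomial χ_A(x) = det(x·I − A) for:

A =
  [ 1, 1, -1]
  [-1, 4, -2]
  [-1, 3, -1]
x^3 - 4*x^2 + 5*x - 2

Expanding det(x·I − A) (e.g. by cofactor expansion or by noting that A is similar to its Jordan form J, which has the same characteristic polynomial as A) gives
  χ_A(x) = x^3 - 4*x^2 + 5*x - 2
which factors as (x - 2)*(x - 1)^2. The eigenvalues (with algebraic multiplicities) are λ = 1 with multiplicity 2, λ = 2 with multiplicity 1.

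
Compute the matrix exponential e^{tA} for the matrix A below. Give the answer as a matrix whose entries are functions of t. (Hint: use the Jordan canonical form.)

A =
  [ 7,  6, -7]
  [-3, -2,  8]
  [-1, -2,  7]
e^{tA} =
  [-t^2*exp(4*t) + 3*t*exp(4*t) + exp(4*t), -2*t^2*exp(4*t) + 6*t*exp(4*t), 3*t^2*exp(4*t) - 7*t*exp(4*t)]
  [t^2*exp(4*t)/2 - 3*t*exp(4*t), t^2*exp(4*t) - 6*t*exp(4*t) + exp(4*t), -3*t^2*exp(4*t)/2 + 8*t*exp(4*t)]
  [-t*exp(4*t), -2*t*exp(4*t), 3*t*exp(4*t) + exp(4*t)]

Strategy: write A = P · J · P⁻¹ where J is a Jordan canonical form, so e^{tA} = P · e^{tJ} · P⁻¹, and e^{tJ} can be computed block-by-block.

A has Jordan form
J =
  [4, 1, 0]
  [0, 4, 1]
  [0, 0, 4]
(up to reordering of blocks).

Per-block formulas:
  For a 3×3 Jordan block J_3(4): exp(t · J_3(4)) = e^(4t)·(I + t·N + (t^2/2)·N^2), where N is the 3×3 nilpotent shift.

After assembling e^{tJ} and conjugating by P, we get:

e^{tA} =
  [-t^2*exp(4*t) + 3*t*exp(4*t) + exp(4*t), -2*t^2*exp(4*t) + 6*t*exp(4*t), 3*t^2*exp(4*t) - 7*t*exp(4*t)]
  [t^2*exp(4*t)/2 - 3*t*exp(4*t), t^2*exp(4*t) - 6*t*exp(4*t) + exp(4*t), -3*t^2*exp(4*t)/2 + 8*t*exp(4*t)]
  [-t*exp(4*t), -2*t*exp(4*t), 3*t*exp(4*t) + exp(4*t)]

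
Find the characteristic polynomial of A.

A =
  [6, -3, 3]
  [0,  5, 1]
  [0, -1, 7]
x^3 - 18*x^2 + 108*x - 216

Expanding det(x·I − A) (e.g. by cofactor expansion or by noting that A is similar to its Jordan form J, which has the same characteristic polynomial as A) gives
  χ_A(x) = x^3 - 18*x^2 + 108*x - 216
which factors as (x - 6)^3. The eigenvalues (with algebraic multiplicities) are λ = 6 with multiplicity 3.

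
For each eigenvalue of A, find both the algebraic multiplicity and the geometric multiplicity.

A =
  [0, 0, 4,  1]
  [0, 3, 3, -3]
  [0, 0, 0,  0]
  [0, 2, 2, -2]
λ = 0: alg = 3, geom = 2; λ = 1: alg = 1, geom = 1

Step 1 — factor the characteristic polynomial to read off the algebraic multiplicities:
  χ_A(x) = x^3*(x - 1)

Step 2 — compute geometric multiplicities via the rank-nullity identity g(λ) = n − rank(A − λI):
  rank(A − (0)·I) = 2, so dim ker(A − (0)·I) = n − 2 = 2
  rank(A − (1)·I) = 3, so dim ker(A − (1)·I) = n − 3 = 1

Summary:
  λ = 0: algebraic multiplicity = 3, geometric multiplicity = 2
  λ = 1: algebraic multiplicity = 1, geometric multiplicity = 1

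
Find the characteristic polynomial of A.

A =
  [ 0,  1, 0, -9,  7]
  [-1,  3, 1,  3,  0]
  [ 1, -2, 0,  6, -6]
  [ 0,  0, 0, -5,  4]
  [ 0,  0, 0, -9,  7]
x^5 - 5*x^4 + 10*x^3 - 10*x^2 + 5*x - 1

Expanding det(x·I − A) (e.g. by cofactor expansion or by noting that A is similar to its Jordan form J, which has the same characteristic polynomial as A) gives
  χ_A(x) = x^5 - 5*x^4 + 10*x^3 - 10*x^2 + 5*x - 1
which factors as (x - 1)^5. The eigenvalues (with algebraic multiplicities) are λ = 1 with multiplicity 5.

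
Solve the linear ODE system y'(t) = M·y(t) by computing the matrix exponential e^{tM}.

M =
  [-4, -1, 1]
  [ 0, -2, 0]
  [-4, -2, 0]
e^{tM} =
  [-2*t*exp(-2*t) + exp(-2*t), -t*exp(-2*t), t*exp(-2*t)]
  [0, exp(-2*t), 0]
  [-4*t*exp(-2*t), -2*t*exp(-2*t), 2*t*exp(-2*t) + exp(-2*t)]

Strategy: write M = P · J · P⁻¹ where J is a Jordan canonical form, so e^{tM} = P · e^{tJ} · P⁻¹, and e^{tJ} can be computed block-by-block.

M has Jordan form
J =
  [-2,  1,  0]
  [ 0, -2,  0]
  [ 0,  0, -2]
(up to reordering of blocks).

Per-block formulas:
  For a 1×1 block at λ = -2: exp(t · [-2]) = [e^(-2t)].
  For a 2×2 Jordan block J_2(-2): exp(t · J_2(-2)) = e^(-2t)·(I + t·N), where N is the 2×2 nilpotent shift.

After assembling e^{tJ} and conjugating by P, we get:

e^{tM} =
  [-2*t*exp(-2*t) + exp(-2*t), -t*exp(-2*t), t*exp(-2*t)]
  [0, exp(-2*t), 0]
  [-4*t*exp(-2*t), -2*t*exp(-2*t), 2*t*exp(-2*t) + exp(-2*t)]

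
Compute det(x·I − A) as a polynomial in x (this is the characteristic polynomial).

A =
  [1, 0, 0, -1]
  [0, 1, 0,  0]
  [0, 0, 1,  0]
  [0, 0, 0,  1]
x^4 - 4*x^3 + 6*x^2 - 4*x + 1

Expanding det(x·I − A) (e.g. by cofactor expansion or by noting that A is similar to its Jordan form J, which has the same characteristic polynomial as A) gives
  χ_A(x) = x^4 - 4*x^3 + 6*x^2 - 4*x + 1
which factors as (x - 1)^4. The eigenvalues (with algebraic multiplicities) are λ = 1 with multiplicity 4.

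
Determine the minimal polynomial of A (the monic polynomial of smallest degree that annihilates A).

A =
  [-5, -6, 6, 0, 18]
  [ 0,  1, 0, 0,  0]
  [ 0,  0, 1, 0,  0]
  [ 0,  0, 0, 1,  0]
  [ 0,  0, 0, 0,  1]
x^2 + 4*x - 5

The characteristic polynomial is χ_A(x) = (x - 1)^4*(x + 5), so the eigenvalues are known. The minimal polynomial is
  m_A(x) = Π_λ (x − λ)^{k_λ}
where k_λ is the size of the *largest* Jordan block for λ (equivalently, the smallest k with (A − λI)^k v = 0 for every generalised eigenvector v of λ).

  λ = -5: largest Jordan block has size 1, contributing (x + 5)
  λ = 1: largest Jordan block has size 1, contributing (x − 1)

So m_A(x) = (x - 1)*(x + 5) = x^2 + 4*x - 5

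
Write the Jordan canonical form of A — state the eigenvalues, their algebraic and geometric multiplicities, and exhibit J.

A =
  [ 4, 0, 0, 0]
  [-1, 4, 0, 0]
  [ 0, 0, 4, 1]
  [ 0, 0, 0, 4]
J_2(4) ⊕ J_2(4)

The characteristic polynomial is
  det(x·I − A) = x^4 - 16*x^3 + 96*x^2 - 256*x + 256 = (x - 4)^4

Eigenvalues and multiplicities (the geometric multiplicity of λ is n − rank(A − λI), which equals the number of Jordan blocks for λ):
  λ = 4: algebraic multiplicity = 4, geometric multiplicity = 2

Determining the block sizes for each eigenvalue:
  λ = 4: with am = 4 and gm = 2, the partition is not yet determined (e.g. several partitions of 4 into 2 parts exist). Let N = A − (4)·I. Computing rank(N^1) = 2, rank(N^2) = 0; the number of blocks of size ≥ j is rank(N^{j−1}) − rank(N^j), giving [2, 2]. So we have 2 block(s) of size 2 → block sizes [2, 2]

Assembling the blocks gives a Jordan form
J =
  [4, 1, 0, 0]
  [0, 4, 0, 0]
  [0, 0, 4, 1]
  [0, 0, 0, 4]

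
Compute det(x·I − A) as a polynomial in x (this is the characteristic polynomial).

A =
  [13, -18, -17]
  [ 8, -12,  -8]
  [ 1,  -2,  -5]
x^3 + 4*x^2 - 16*x - 64

Expanding det(x·I − A) (e.g. by cofactor expansion or by noting that A is similar to its Jordan form J, which has the same characteristic polynomial as A) gives
  χ_A(x) = x^3 + 4*x^2 - 16*x - 64
which factors as (x - 4)*(x + 4)^2. The eigenvalues (with algebraic multiplicities) are λ = -4 with multiplicity 2, λ = 4 with multiplicity 1.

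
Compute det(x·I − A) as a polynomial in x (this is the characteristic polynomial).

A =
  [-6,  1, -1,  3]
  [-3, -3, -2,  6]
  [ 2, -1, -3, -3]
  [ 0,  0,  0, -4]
x^4 + 16*x^3 + 96*x^2 + 256*x + 256

Expanding det(x·I − A) (e.g. by cofactor expansion or by noting that A is similar to its Jordan form J, which has the same characteristic polynomial as A) gives
  χ_A(x) = x^4 + 16*x^3 + 96*x^2 + 256*x + 256
which factors as (x + 4)^4. The eigenvalues (with algebraic multiplicities) are λ = -4 with multiplicity 4.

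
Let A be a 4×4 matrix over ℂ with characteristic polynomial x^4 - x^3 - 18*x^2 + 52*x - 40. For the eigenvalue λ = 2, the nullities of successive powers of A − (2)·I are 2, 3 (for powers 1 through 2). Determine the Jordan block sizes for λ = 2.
Block sizes for λ = 2: [2, 1]

From the dimensions of kernels of powers, the number of Jordan blocks of size at least j is d_j − d_{j−1} where d_j = dim ker(N^j) (with d_0 = 0). Computing the differences gives [2, 1].
The number of blocks of size exactly k is (#blocks of size ≥ k) − (#blocks of size ≥ k + 1), so the partition is: 1 block(s) of size 1, 1 block(s) of size 2.
In nonincreasing order the block sizes are [2, 1].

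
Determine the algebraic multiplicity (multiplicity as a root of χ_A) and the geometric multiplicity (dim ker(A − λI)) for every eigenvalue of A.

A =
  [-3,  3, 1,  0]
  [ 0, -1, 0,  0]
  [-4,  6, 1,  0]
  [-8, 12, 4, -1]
λ = -1: alg = 4, geom = 3

Step 1 — factor the characteristic polynomial to read off the algebraic multiplicities:
  χ_A(x) = (x + 1)^4

Step 2 — compute geometric multiplicities via the rank-nullity identity g(λ) = n − rank(A − λI):
  rank(A − (-1)·I) = 1, so dim ker(A − (-1)·I) = n − 1 = 3

Summary:
  λ = -1: algebraic multiplicity = 4, geometric multiplicity = 3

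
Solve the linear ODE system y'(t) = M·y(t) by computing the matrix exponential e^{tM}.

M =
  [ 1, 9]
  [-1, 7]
e^{tM} =
  [-3*t*exp(4*t) + exp(4*t), 9*t*exp(4*t)]
  [-t*exp(4*t), 3*t*exp(4*t) + exp(4*t)]

Strategy: write M = P · J · P⁻¹ where J is a Jordan canonical form, so e^{tM} = P · e^{tJ} · P⁻¹, and e^{tJ} can be computed block-by-block.

M has Jordan form
J =
  [4, 1]
  [0, 4]
(up to reordering of blocks).

Per-block formulas:
  For a 2×2 Jordan block J_2(4): exp(t · J_2(4)) = e^(4t)·(I + t·N), where N is the 2×2 nilpotent shift.

After assembling e^{tJ} and conjugating by P, we get:

e^{tM} =
  [-3*t*exp(4*t) + exp(4*t), 9*t*exp(4*t)]
  [-t*exp(4*t), 3*t*exp(4*t) + exp(4*t)]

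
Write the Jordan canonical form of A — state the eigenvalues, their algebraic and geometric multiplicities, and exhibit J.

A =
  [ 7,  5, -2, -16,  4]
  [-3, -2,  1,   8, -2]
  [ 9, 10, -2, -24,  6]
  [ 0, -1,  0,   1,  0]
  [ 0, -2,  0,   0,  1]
J_3(1) ⊕ J_1(1) ⊕ J_1(1)

The characteristic polynomial is
  det(x·I − A) = x^5 - 5*x^4 + 10*x^3 - 10*x^2 + 5*x - 1 = (x - 1)^5

Eigenvalues and multiplicities (the geometric multiplicity of λ is n − rank(A − λI), which equals the number of Jordan blocks for λ):
  λ = 1: algebraic multiplicity = 5, geometric multiplicity = 3

Determining the block sizes for each eigenvalue:
  λ = 1: with am = 5 and gm = 3, the partition is not yet determined (e.g. several partitions of 5 into 3 parts exist). Let N = A − (1)·I. Computing rank(N^1) = 2, rank(N^2) = 1, rank(N^3) = 0; the number of blocks of size ≥ j is rank(N^{j−1}) − rank(N^j), giving [3, 1, 1]. So we have 1 block(s) of size 3, 2 block(s) of size 1 → block sizes [3, 1, 1]

Assembling the blocks gives a Jordan form
J =
  [1, 1, 0, 0, 0]
  [0, 1, 1, 0, 0]
  [0, 0, 1, 0, 0]
  [0, 0, 0, 1, 0]
  [0, 0, 0, 0, 1]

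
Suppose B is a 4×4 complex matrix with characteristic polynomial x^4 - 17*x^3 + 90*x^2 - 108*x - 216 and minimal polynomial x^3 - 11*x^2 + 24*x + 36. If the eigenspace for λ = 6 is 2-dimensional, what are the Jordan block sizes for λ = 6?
Block sizes for λ = 6: [2, 1]

Step 1 — from the characteristic polynomial, algebraic multiplicity of λ = 6 is 3. From dim ker(B − (6)·I) = 2, there are exactly 2 Jordan blocks for λ = 6.
Step 2 — from the minimal polynomial, the factor (x − 6)^2 tells us the largest block for λ = 6 has size 2.
Step 3 — with total size 3, 2 blocks, and largest block 2, the block sizes (in nonincreasing order) are [2, 1].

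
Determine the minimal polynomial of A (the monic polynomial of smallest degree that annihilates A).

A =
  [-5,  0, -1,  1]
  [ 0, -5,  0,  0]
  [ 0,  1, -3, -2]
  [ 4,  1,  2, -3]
x^4 + 16*x^3 + 94*x^2 + 240*x + 225

The characteristic polynomial is χ_A(x) = (x + 3)^2*(x + 5)^2, so the eigenvalues are known. The minimal polynomial is
  m_A(x) = Π_λ (x − λ)^{k_λ}
where k_λ is the size of the *largest* Jordan block for λ (equivalently, the smallest k with (A − λI)^k v = 0 for every generalised eigenvector v of λ).

  λ = -5: largest Jordan block has size 2, contributing (x + 5)^2
  λ = -3: largest Jordan block has size 2, contributing (x + 3)^2

So m_A(x) = (x + 3)^2*(x + 5)^2 = x^4 + 16*x^3 + 94*x^2 + 240*x + 225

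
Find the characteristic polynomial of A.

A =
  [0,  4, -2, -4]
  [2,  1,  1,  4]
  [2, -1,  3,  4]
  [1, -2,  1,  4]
x^4 - 8*x^3 + 24*x^2 - 32*x + 16

Expanding det(x·I − A) (e.g. by cofactor expansion or by noting that A is similar to its Jordan form J, which has the same characteristic polynomial as A) gives
  χ_A(x) = x^4 - 8*x^3 + 24*x^2 - 32*x + 16
which factors as (x - 2)^4. The eigenvalues (with algebraic multiplicities) are λ = 2 with multiplicity 4.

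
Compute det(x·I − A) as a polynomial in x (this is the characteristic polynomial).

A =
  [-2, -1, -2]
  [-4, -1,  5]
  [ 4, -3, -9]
x^3 + 12*x^2 + 48*x + 64

Expanding det(x·I − A) (e.g. by cofactor expansion or by noting that A is similar to its Jordan form J, which has the same characteristic polynomial as A) gives
  χ_A(x) = x^3 + 12*x^2 + 48*x + 64
which factors as (x + 4)^3. The eigenvalues (with algebraic multiplicities) are λ = -4 with multiplicity 3.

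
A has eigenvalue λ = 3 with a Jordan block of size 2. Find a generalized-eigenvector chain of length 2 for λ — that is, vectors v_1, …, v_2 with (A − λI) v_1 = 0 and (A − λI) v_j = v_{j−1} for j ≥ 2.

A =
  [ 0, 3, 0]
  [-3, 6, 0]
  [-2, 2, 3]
A Jordan chain for λ = 3 of length 2:
v_1 = (-3, -3, -2)ᵀ
v_2 = (1, 0, 0)ᵀ

Let N = A − (3)·I. We want v_2 with N^2 v_2 = 0 but N^1 v_2 ≠ 0; then v_{j-1} := N · v_j for j = 2, …, 2.

Pick v_2 = (1, 0, 0)ᵀ.
Then v_1 = N · v_2 = (-3, -3, -2)ᵀ.

Sanity check: (A − (3)·I) v_1 = (0, 0, 0)ᵀ = 0. ✓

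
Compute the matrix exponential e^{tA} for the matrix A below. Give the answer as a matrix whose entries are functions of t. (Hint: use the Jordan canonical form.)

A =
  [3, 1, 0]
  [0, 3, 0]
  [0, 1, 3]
e^{tA} =
  [exp(3*t), t*exp(3*t), 0]
  [0, exp(3*t), 0]
  [0, t*exp(3*t), exp(3*t)]

Strategy: write A = P · J · P⁻¹ where J is a Jordan canonical form, so e^{tA} = P · e^{tJ} · P⁻¹, and e^{tJ} can be computed block-by-block.

A has Jordan form
J =
  [3, 1, 0]
  [0, 3, 0]
  [0, 0, 3]
(up to reordering of blocks).

Per-block formulas:
  For a 1×1 block at λ = 3: exp(t · [3]) = [e^(3t)].
  For a 2×2 Jordan block J_2(3): exp(t · J_2(3)) = e^(3t)·(I + t·N), where N is the 2×2 nilpotent shift.

After assembling e^{tJ} and conjugating by P, we get:

e^{tA} =
  [exp(3*t), t*exp(3*t), 0]
  [0, exp(3*t), 0]
  [0, t*exp(3*t), exp(3*t)]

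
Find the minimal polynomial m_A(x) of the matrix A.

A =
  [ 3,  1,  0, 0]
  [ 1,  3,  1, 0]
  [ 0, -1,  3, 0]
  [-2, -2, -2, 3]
x^3 - 9*x^2 + 27*x - 27

The characteristic polynomial is χ_A(x) = (x - 3)^4, so the eigenvalues are known. The minimal polynomial is
  m_A(x) = Π_λ (x − λ)^{k_λ}
where k_λ is the size of the *largest* Jordan block for λ (equivalently, the smallest k with (A − λI)^k v = 0 for every generalised eigenvector v of λ).

  λ = 3: largest Jordan block has size 3, contributing (x − 3)^3

So m_A(x) = (x - 3)^3 = x^3 - 9*x^2 + 27*x - 27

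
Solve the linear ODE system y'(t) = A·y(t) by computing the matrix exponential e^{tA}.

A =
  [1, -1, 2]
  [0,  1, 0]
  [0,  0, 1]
e^{tA} =
  [exp(t), -t*exp(t), 2*t*exp(t)]
  [0, exp(t), 0]
  [0, 0, exp(t)]

Strategy: write A = P · J · P⁻¹ where J is a Jordan canonical form, so e^{tA} = P · e^{tJ} · P⁻¹, and e^{tJ} can be computed block-by-block.

A has Jordan form
J =
  [1, 1, 0]
  [0, 1, 0]
  [0, 0, 1]
(up to reordering of blocks).

Per-block formulas:
  For a 1×1 block at λ = 1: exp(t · [1]) = [e^(1t)].
  For a 2×2 Jordan block J_2(1): exp(t · J_2(1)) = e^(1t)·(I + t·N), where N is the 2×2 nilpotent shift.

After assembling e^{tJ} and conjugating by P, we get:

e^{tA} =
  [exp(t), -t*exp(t), 2*t*exp(t)]
  [0, exp(t), 0]
  [0, 0, exp(t)]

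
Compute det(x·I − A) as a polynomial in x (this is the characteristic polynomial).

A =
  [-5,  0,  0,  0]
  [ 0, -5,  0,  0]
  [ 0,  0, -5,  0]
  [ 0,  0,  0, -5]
x^4 + 20*x^3 + 150*x^2 + 500*x + 625

Expanding det(x·I − A) (e.g. by cofactor expansion or by noting that A is similar to its Jordan form J, which has the same characteristic polynomial as A) gives
  χ_A(x) = x^4 + 20*x^3 + 150*x^2 + 500*x + 625
which factors as (x + 5)^4. The eigenvalues (with algebraic multiplicities) are λ = -5 with multiplicity 4.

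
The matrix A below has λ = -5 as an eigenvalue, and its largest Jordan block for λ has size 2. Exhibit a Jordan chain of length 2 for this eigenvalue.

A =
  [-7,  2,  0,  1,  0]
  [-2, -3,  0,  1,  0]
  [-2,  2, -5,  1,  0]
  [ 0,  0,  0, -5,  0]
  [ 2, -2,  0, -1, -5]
A Jordan chain for λ = -5 of length 2:
v_1 = (-2, -2, -2, 0, 2)ᵀ
v_2 = (1, 0, 0, 0, 0)ᵀ

Let N = A − (-5)·I. We want v_2 with N^2 v_2 = 0 but N^1 v_2 ≠ 0; then v_{j-1} := N · v_j for j = 2, …, 2.

Pick v_2 = (1, 0, 0, 0, 0)ᵀ.
Then v_1 = N · v_2 = (-2, -2, -2, 0, 2)ᵀ.

Sanity check: (A − (-5)·I) v_1 = (0, 0, 0, 0, 0)ᵀ = 0. ✓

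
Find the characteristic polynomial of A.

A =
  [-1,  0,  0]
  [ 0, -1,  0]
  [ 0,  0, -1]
x^3 + 3*x^2 + 3*x + 1

Expanding det(x·I − A) (e.g. by cofactor expansion or by noting that A is similar to its Jordan form J, which has the same characteristic polynomial as A) gives
  χ_A(x) = x^3 + 3*x^2 + 3*x + 1
which factors as (x + 1)^3. The eigenvalues (with algebraic multiplicities) are λ = -1 with multiplicity 3.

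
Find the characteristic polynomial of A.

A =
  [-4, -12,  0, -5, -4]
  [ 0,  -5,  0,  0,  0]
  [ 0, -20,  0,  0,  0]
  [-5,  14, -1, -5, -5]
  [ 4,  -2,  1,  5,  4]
x^5 + 10*x^4 + 25*x^3

Expanding det(x·I − A) (e.g. by cofactor expansion or by noting that A is similar to its Jordan form J, which has the same characteristic polynomial as A) gives
  χ_A(x) = x^5 + 10*x^4 + 25*x^3
which factors as x^3*(x + 5)^2. The eigenvalues (with algebraic multiplicities) are λ = -5 with multiplicity 2, λ = 0 with multiplicity 3.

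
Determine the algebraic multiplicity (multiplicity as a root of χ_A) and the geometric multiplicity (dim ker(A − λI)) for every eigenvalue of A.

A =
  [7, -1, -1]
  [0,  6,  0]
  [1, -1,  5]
λ = 6: alg = 3, geom = 2

Step 1 — factor the characteristic polynomial to read off the algebraic multiplicities:
  χ_A(x) = (x - 6)^3

Step 2 — compute geometric multiplicities via the rank-nullity identity g(λ) = n − rank(A − λI):
  rank(A − (6)·I) = 1, so dim ker(A − (6)·I) = n − 1 = 2

Summary:
  λ = 6: algebraic multiplicity = 3, geometric multiplicity = 2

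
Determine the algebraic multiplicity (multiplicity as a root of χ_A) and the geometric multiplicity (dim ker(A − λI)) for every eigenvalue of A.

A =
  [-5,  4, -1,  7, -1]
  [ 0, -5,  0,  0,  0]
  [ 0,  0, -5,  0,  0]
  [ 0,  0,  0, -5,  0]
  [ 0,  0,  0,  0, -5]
λ = -5: alg = 5, geom = 4

Step 1 — factor the characteristic polynomial to read off the algebraic multiplicities:
  χ_A(x) = (x + 5)^5

Step 2 — compute geometric multiplicities via the rank-nullity identity g(λ) = n − rank(A − λI):
  rank(A − (-5)·I) = 1, so dim ker(A − (-5)·I) = n − 1 = 4

Summary:
  λ = -5: algebraic multiplicity = 5, geometric multiplicity = 4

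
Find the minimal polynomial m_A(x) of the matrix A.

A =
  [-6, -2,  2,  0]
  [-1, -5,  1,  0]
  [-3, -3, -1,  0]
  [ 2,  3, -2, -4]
x^3 + 12*x^2 + 48*x + 64

The characteristic polynomial is χ_A(x) = (x + 4)^4, so the eigenvalues are known. The minimal polynomial is
  m_A(x) = Π_λ (x − λ)^{k_λ}
where k_λ is the size of the *largest* Jordan block for λ (equivalently, the smallest k with (A − λI)^k v = 0 for every generalised eigenvector v of λ).

  λ = -4: largest Jordan block has size 3, contributing (x + 4)^3

So m_A(x) = (x + 4)^3 = x^3 + 12*x^2 + 48*x + 64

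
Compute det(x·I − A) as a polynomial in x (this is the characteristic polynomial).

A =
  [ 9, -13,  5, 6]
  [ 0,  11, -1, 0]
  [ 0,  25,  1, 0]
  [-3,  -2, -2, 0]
x^4 - 21*x^3 + 162*x^2 - 540*x + 648

Expanding det(x·I − A) (e.g. by cofactor expansion or by noting that A is similar to its Jordan form J, which has the same characteristic polynomial as A) gives
  χ_A(x) = x^4 - 21*x^3 + 162*x^2 - 540*x + 648
which factors as (x - 6)^3*(x - 3). The eigenvalues (with algebraic multiplicities) are λ = 3 with multiplicity 1, λ = 6 with multiplicity 3.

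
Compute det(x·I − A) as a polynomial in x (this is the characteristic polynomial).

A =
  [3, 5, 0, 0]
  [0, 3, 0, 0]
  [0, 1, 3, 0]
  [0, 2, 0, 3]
x^4 - 12*x^3 + 54*x^2 - 108*x + 81

Expanding det(x·I − A) (e.g. by cofactor expansion or by noting that A is similar to its Jordan form J, which has the same characteristic polynomial as A) gives
  χ_A(x) = x^4 - 12*x^3 + 54*x^2 - 108*x + 81
which factors as (x - 3)^4. The eigenvalues (with algebraic multiplicities) are λ = 3 with multiplicity 4.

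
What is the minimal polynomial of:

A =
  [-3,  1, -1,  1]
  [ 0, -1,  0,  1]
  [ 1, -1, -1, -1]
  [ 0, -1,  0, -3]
x^2 + 4*x + 4

The characteristic polynomial is χ_A(x) = (x + 2)^4, so the eigenvalues are known. The minimal polynomial is
  m_A(x) = Π_λ (x − λ)^{k_λ}
where k_λ is the size of the *largest* Jordan block for λ (equivalently, the smallest k with (A − λI)^k v = 0 for every generalised eigenvector v of λ).

  λ = -2: largest Jordan block has size 2, contributing (x + 2)^2

So m_A(x) = (x + 2)^2 = x^2 + 4*x + 4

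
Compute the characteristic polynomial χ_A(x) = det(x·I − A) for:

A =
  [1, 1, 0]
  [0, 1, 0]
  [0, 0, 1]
x^3 - 3*x^2 + 3*x - 1

Expanding det(x·I − A) (e.g. by cofactor expansion or by noting that A is similar to its Jordan form J, which has the same characteristic polynomial as A) gives
  χ_A(x) = x^3 - 3*x^2 + 3*x - 1
which factors as (x - 1)^3. The eigenvalues (with algebraic multiplicities) are λ = 1 with multiplicity 3.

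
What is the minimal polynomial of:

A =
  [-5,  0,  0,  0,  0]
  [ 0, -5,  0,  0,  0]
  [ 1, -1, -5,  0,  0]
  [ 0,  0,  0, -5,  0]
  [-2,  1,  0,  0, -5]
x^2 + 10*x + 25

The characteristic polynomial is χ_A(x) = (x + 5)^5, so the eigenvalues are known. The minimal polynomial is
  m_A(x) = Π_λ (x − λ)^{k_λ}
where k_λ is the size of the *largest* Jordan block for λ (equivalently, the smallest k with (A − λI)^k v = 0 for every generalised eigenvector v of λ).

  λ = -5: largest Jordan block has size 2, contributing (x + 5)^2

So m_A(x) = (x + 5)^2 = x^2 + 10*x + 25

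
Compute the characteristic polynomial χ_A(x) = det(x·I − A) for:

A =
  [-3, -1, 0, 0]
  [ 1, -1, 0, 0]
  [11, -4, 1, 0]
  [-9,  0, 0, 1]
x^4 + 2*x^3 - 3*x^2 - 4*x + 4

Expanding det(x·I − A) (e.g. by cofactor expansion or by noting that A is similar to its Jordan form J, which has the same characteristic polynomial as A) gives
  χ_A(x) = x^4 + 2*x^3 - 3*x^2 - 4*x + 4
which factors as (x - 1)^2*(x + 2)^2. The eigenvalues (with algebraic multiplicities) are λ = -2 with multiplicity 2, λ = 1 with multiplicity 2.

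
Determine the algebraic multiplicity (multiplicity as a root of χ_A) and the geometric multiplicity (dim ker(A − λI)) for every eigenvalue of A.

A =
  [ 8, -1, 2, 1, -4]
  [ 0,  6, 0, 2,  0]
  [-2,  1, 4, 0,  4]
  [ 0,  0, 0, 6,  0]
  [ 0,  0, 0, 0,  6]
λ = 6: alg = 5, geom = 3

Step 1 — factor the characteristic polynomial to read off the algebraic multiplicities:
  χ_A(x) = (x - 6)^5

Step 2 — compute geometric multiplicities via the rank-nullity identity g(λ) = n − rank(A − λI):
  rank(A − (6)·I) = 2, so dim ker(A − (6)·I) = n − 2 = 3

Summary:
  λ = 6: algebraic multiplicity = 5, geometric multiplicity = 3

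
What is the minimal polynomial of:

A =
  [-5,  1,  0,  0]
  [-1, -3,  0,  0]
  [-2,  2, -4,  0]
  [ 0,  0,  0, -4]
x^2 + 8*x + 16

The characteristic polynomial is χ_A(x) = (x + 4)^4, so the eigenvalues are known. The minimal polynomial is
  m_A(x) = Π_λ (x − λ)^{k_λ}
where k_λ is the size of the *largest* Jordan block for λ (equivalently, the smallest k with (A − λI)^k v = 0 for every generalised eigenvector v of λ).

  λ = -4: largest Jordan block has size 2, contributing (x + 4)^2

So m_A(x) = (x + 4)^2 = x^2 + 8*x + 16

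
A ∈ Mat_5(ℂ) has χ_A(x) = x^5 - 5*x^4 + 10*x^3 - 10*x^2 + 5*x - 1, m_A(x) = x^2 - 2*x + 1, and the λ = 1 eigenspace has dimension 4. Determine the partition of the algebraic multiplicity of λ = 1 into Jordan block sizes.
Block sizes for λ = 1: [2, 1, 1, 1]

Step 1 — from the characteristic polynomial, algebraic multiplicity of λ = 1 is 5. From dim ker(A − (1)·I) = 4, there are exactly 4 Jordan blocks for λ = 1.
Step 2 — from the minimal polynomial, the factor (x − 1)^2 tells us the largest block for λ = 1 has size 2.
Step 3 — with total size 5, 4 blocks, and largest block 2, the block sizes (in nonincreasing order) are [2, 1, 1, 1].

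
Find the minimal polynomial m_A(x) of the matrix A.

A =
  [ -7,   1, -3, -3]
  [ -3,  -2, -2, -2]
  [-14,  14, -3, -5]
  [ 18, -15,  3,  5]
x^4 + 7*x^3 + 9*x^2 - 27*x - 54

The characteristic polynomial is χ_A(x) = (x - 2)*(x + 3)^3, so the eigenvalues are known. The minimal polynomial is
  m_A(x) = Π_λ (x − λ)^{k_λ}
where k_λ is the size of the *largest* Jordan block for λ (equivalently, the smallest k with (A − λI)^k v = 0 for every generalised eigenvector v of λ).

  λ = -3: largest Jordan block has size 3, contributing (x + 3)^3
  λ = 2: largest Jordan block has size 1, contributing (x − 2)

So m_A(x) = (x - 2)*(x + 3)^3 = x^4 + 7*x^3 + 9*x^2 - 27*x - 54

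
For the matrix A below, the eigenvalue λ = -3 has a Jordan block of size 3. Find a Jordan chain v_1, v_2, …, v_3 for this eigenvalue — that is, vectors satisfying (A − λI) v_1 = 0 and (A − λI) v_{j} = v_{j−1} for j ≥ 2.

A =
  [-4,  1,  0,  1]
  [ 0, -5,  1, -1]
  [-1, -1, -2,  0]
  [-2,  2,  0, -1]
A Jordan chain for λ = -3 of length 3:
v_1 = (-1, 1, 0, -2)ᵀ
v_2 = (-1, 0, -1, -2)ᵀ
v_3 = (1, 0, 0, 0)ᵀ

Let N = A − (-3)·I. We want v_3 with N^3 v_3 = 0 but N^2 v_3 ≠ 0; then v_{j-1} := N · v_j for j = 3, …, 2.

Pick v_3 = (1, 0, 0, 0)ᵀ.
Then v_2 = N · v_3 = (-1, 0, -1, -2)ᵀ.
Then v_1 = N · v_2 = (-1, 1, 0, -2)ᵀ.

Sanity check: (A − (-3)·I) v_1 = (0, 0, 0, 0)ᵀ = 0. ✓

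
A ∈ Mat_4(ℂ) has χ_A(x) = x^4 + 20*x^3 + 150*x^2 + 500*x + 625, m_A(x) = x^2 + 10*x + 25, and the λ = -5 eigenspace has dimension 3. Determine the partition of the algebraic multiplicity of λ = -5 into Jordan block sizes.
Block sizes for λ = -5: [2, 1, 1]

Step 1 — from the characteristic polynomial, algebraic multiplicity of λ = -5 is 4. From dim ker(A − (-5)·I) = 3, there are exactly 3 Jordan blocks for λ = -5.
Step 2 — from the minimal polynomial, the factor (x + 5)^2 tells us the largest block for λ = -5 has size 2.
Step 3 — with total size 4, 3 blocks, and largest block 2, the block sizes (in nonincreasing order) are [2, 1, 1].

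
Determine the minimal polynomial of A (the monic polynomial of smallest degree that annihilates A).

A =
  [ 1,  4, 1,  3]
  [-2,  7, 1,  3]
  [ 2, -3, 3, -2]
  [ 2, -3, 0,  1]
x^3 - 9*x^2 + 27*x - 27

The characteristic polynomial is χ_A(x) = (x - 3)^4, so the eigenvalues are known. The minimal polynomial is
  m_A(x) = Π_λ (x − λ)^{k_λ}
where k_λ is the size of the *largest* Jordan block for λ (equivalently, the smallest k with (A − λI)^k v = 0 for every generalised eigenvector v of λ).

  λ = 3: largest Jordan block has size 3, contributing (x − 3)^3

So m_A(x) = (x - 3)^3 = x^3 - 9*x^2 + 27*x - 27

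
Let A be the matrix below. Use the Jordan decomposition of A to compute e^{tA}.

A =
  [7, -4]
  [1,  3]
e^{tA} =
  [2*t*exp(5*t) + exp(5*t), -4*t*exp(5*t)]
  [t*exp(5*t), -2*t*exp(5*t) + exp(5*t)]

Strategy: write A = P · J · P⁻¹ where J is a Jordan canonical form, so e^{tA} = P · e^{tJ} · P⁻¹, and e^{tJ} can be computed block-by-block.

A has Jordan form
J =
  [5, 1]
  [0, 5]
(up to reordering of blocks).

Per-block formulas:
  For a 2×2 Jordan block J_2(5): exp(t · J_2(5)) = e^(5t)·(I + t·N), where N is the 2×2 nilpotent shift.

After assembling e^{tJ} and conjugating by P, we get:

e^{tA} =
  [2*t*exp(5*t) + exp(5*t), -4*t*exp(5*t)]
  [t*exp(5*t), -2*t*exp(5*t) + exp(5*t)]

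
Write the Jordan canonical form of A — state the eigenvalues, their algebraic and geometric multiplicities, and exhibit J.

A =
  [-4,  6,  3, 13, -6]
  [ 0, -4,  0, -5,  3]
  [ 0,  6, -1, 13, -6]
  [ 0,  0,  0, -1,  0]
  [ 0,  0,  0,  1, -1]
J_1(-4) ⊕ J_1(-4) ⊕ J_2(-1) ⊕ J_1(-1)

The characteristic polynomial is
  det(x·I − A) = x^5 + 11*x^4 + 43*x^3 + 73*x^2 + 56*x + 16 = (x + 1)^3*(x + 4)^2

Eigenvalues and multiplicities (the geometric multiplicity of λ is n − rank(A − λI), which equals the number of Jordan blocks for λ):
  λ = -4: algebraic multiplicity = 2, geometric multiplicity = 2
  λ = -1: algebraic multiplicity = 3, geometric multiplicity = 2

Determining the block sizes for each eigenvalue:
  λ = -4: gm = am = 2, so every block has size 1 → block sizes [1, 1]
  λ = -1: 2 blocks summing to 3 forces exactly one block of size 2 and the rest size 1 → block sizes [2, 1]

Assembling the blocks gives a Jordan form
J =
  [-4,  0,  0,  0,  0]
  [ 0, -4,  0,  0,  0]
  [ 0,  0, -1,  1,  0]
  [ 0,  0,  0, -1,  0]
  [ 0,  0,  0,  0, -1]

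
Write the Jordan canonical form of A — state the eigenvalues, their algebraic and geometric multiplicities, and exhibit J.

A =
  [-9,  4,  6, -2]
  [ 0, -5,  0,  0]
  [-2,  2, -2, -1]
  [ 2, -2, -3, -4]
J_2(-5) ⊕ J_1(-5) ⊕ J_1(-5)

The characteristic polynomial is
  det(x·I − A) = x^4 + 20*x^3 + 150*x^2 + 500*x + 625 = (x + 5)^4

Eigenvalues and multiplicities (the geometric multiplicity of λ is n − rank(A − λI), which equals the number of Jordan blocks for λ):
  λ = -5: algebraic multiplicity = 4, geometric multiplicity = 3

Determining the block sizes for each eigenvalue:
  λ = -5: 3 blocks summing to 4 forces exactly one block of size 2 and the rest size 1 → block sizes [2, 1, 1]

Assembling the blocks gives a Jordan form
J =
  [-5,  1,  0,  0]
  [ 0, -5,  0,  0]
  [ 0,  0, -5,  0]
  [ 0,  0,  0, -5]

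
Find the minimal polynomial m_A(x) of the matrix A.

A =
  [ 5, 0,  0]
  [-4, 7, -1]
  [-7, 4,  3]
x^3 - 15*x^2 + 75*x - 125

The characteristic polynomial is χ_A(x) = (x - 5)^3, so the eigenvalues are known. The minimal polynomial is
  m_A(x) = Π_λ (x − λ)^{k_λ}
where k_λ is the size of the *largest* Jordan block for λ (equivalently, the smallest k with (A − λI)^k v = 0 for every generalised eigenvector v of λ).

  λ = 5: largest Jordan block has size 3, contributing (x − 5)^3

So m_A(x) = (x - 5)^3 = x^3 - 15*x^2 + 75*x - 125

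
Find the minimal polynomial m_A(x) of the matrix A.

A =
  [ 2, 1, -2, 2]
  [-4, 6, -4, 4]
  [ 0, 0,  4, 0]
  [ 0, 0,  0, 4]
x^2 - 8*x + 16

The characteristic polynomial is χ_A(x) = (x - 4)^4, so the eigenvalues are known. The minimal polynomial is
  m_A(x) = Π_λ (x − λ)^{k_λ}
where k_λ is the size of the *largest* Jordan block for λ (equivalently, the smallest k with (A − λI)^k v = 0 for every generalised eigenvector v of λ).

  λ = 4: largest Jordan block has size 2, contributing (x − 4)^2

So m_A(x) = (x - 4)^2 = x^2 - 8*x + 16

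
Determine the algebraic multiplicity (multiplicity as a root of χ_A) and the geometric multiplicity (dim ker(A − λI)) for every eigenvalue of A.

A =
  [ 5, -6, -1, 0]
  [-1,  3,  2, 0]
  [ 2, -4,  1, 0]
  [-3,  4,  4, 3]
λ = 3: alg = 4, geom = 2

Step 1 — factor the characteristic polynomial to read off the algebraic multiplicities:
  χ_A(x) = (x - 3)^4

Step 2 — compute geometric multiplicities via the rank-nullity identity g(λ) = n − rank(A − λI):
  rank(A − (3)·I) = 2, so dim ker(A − (3)·I) = n − 2 = 2

Summary:
  λ = 3: algebraic multiplicity = 4, geometric multiplicity = 2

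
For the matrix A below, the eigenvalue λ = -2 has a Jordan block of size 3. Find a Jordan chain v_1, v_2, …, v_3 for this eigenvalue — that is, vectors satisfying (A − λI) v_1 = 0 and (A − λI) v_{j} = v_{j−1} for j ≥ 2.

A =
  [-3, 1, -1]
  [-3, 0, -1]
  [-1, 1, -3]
A Jordan chain for λ = -2 of length 3:
v_1 = (-1, -2, -1)ᵀ
v_2 = (-1, -3, -1)ᵀ
v_3 = (1, 0, 0)ᵀ

Let N = A − (-2)·I. We want v_3 with N^3 v_3 = 0 but N^2 v_3 ≠ 0; then v_{j-1} := N · v_j for j = 3, …, 2.

Pick v_3 = (1, 0, 0)ᵀ.
Then v_2 = N · v_3 = (-1, -3, -1)ᵀ.
Then v_1 = N · v_2 = (-1, -2, -1)ᵀ.

Sanity check: (A − (-2)·I) v_1 = (0, 0, 0)ᵀ = 0. ✓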